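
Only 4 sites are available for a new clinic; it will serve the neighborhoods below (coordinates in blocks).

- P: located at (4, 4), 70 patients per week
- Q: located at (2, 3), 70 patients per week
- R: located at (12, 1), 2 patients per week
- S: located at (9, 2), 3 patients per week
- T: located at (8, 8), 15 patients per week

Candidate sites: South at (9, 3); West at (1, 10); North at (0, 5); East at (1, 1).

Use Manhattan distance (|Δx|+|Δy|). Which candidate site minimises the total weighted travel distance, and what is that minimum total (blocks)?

Total weighted distance at each candidate:
  South (9, 3): total = 1013
  West (1, 10): total = 1413
  North (0, 5): total = 863
  East (1, 1): total = 889
Minimum is at North with total 863 blocks.

North, total 863 blocks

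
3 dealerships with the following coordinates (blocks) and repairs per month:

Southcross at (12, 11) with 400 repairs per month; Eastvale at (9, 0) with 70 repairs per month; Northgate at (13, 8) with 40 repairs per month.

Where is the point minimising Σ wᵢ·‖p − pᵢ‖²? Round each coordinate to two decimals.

The minimiser of Σwᵢ‖p−pᵢ‖² is the weighted centroid p* = (Σwᵢpᵢ)/(Σwᵢ).
Σwᵢ = 510.
Σwᵢxᵢ = 400·12 + 70·9 + 40·13 = 5950.
Σwᵢyᵢ = 400·11 + 70·0 + 40·8 = 4720.
x* = 5950/510 = 11.67, y* = 4720/510 = 9.25.

(11.67, 9.25)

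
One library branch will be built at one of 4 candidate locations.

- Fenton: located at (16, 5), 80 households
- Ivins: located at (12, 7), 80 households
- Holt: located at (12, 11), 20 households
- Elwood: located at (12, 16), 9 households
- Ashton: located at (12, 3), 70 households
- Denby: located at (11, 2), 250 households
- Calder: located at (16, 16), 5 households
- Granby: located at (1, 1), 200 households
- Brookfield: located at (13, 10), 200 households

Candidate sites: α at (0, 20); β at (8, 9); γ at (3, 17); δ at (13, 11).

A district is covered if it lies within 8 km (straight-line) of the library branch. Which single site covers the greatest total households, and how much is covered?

Coverage radius r = 8 km; a point is covered iff (Δx)²+(Δy)² ≤ 8² = 64.
  α (0, 20): covers {none} → 0
  β (8, 9): covers {Ivins, Holt, Ashton, Denby, Brookfield} → 620
  γ (3, 17): covers {none} → 0
  δ (13, 11): covers {Fenton, Ivins, Holt, Elwood, Calder, Brookfield} → 394
Maximum coverage at β: 620 households.

β, covering 620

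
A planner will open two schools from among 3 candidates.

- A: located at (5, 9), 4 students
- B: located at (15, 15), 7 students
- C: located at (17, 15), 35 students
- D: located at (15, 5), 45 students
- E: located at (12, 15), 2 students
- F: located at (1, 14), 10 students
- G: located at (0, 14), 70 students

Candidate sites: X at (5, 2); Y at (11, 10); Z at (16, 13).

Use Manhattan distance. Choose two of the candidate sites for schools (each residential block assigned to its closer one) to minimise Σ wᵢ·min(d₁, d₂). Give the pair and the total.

Evaluate every pair (each demand assigned to the nearer of the two):
  {Y, Z}: total = 1761
  {X, Z}: total = 1921
  {X, Y}: total = 2083
Best pair: {Y, Z} with total 1761.

{Y, Z}, total 1761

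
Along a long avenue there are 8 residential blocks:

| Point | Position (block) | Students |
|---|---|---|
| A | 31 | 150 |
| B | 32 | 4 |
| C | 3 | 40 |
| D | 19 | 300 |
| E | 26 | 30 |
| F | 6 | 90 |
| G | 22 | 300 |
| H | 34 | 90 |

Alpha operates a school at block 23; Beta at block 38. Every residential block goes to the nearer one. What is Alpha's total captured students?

760

The indifferent point is the midpoint (23+38)/2 = 30.5; residential blocks left of it (closer to Alpha at 23) go to Alpha, those right go to Beta.
  C at 3 (w=40) → Alpha
  F at 6 (w=90) → Alpha
  D at 19 (w=300) → Alpha
  G at 22 (w=300) → Alpha
  E at 26 (w=30) → Alpha
  A at 31 (w=150) → Beta
  B at 32 (w=4) → Beta
  H at 34 (w=90) → Beta
Alpha captures 760; Beta captures 244.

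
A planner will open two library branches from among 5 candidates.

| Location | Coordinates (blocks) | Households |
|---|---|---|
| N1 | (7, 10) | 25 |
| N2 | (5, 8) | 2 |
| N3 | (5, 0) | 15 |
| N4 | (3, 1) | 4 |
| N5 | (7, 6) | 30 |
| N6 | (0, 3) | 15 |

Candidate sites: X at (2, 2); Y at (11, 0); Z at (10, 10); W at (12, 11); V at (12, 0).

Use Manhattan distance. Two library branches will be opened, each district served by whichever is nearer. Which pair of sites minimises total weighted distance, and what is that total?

Evaluate every pair (each demand assigned to the nearer of the two):
  {X, Z}: total = 427
  {X, W}: total = 566
  {Y, Z}: total = 635
  {Z, V}: total = 669
  {X, Y}: total = 741
  {X, V}: total = 741
  {Y, W}: total = 806
  {W, V}: total = 840
  {Z, W}: total = 843
  {Y, V}: total = 1014
Best pair: {X, Z} with total 427.

{X, Z}, total 427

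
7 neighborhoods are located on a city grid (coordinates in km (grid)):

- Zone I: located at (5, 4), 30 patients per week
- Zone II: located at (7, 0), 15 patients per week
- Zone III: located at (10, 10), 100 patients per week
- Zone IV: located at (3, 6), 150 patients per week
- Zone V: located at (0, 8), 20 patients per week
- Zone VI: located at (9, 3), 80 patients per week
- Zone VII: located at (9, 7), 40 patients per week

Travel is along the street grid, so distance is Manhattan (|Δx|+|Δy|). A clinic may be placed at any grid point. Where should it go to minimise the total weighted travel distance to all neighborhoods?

Manhattan distance separates: Σwᵢ(|x−xᵢ|+|y−yᵢ|) = Σwᵢ|x−xᵢ| + Σwᵢ|y−yᵢ|, so x and y are optimised independently as 1-D weighted medians.
Total weight W = 435; half = 217.5.
x-coordinate, sorted with cumulative weight:
  x=0 (Zone V, w=20) cum 20
  x=3 (Zone IV, w=150) cum 170
  x=5 (Zone I, w=30) cum 200
  x=7 (Zone II, w=15) cum 215
  x=9 (Zone VI, w=80) cum 295  ← median
  x=9 (Zone VII, w=40) cum 335
  x=10 (Zone III, w=100) cum 435
⇒ x* = 9
y-coordinate, sorted with cumulative weight:
  y=0 (Zone II, w=15) cum 15
  y=3 (Zone VI, w=80) cum 95
  y=4 (Zone I, w=30) cum 125
  y=6 (Zone IV, w=150) cum 275  ← median
  y=7 (Zone VII, w=40) cum 315
  y=8 (Zone V, w=20) cum 335
  y=10 (Zone III, w=100) cum 435
⇒ y* = 6

(9, 6)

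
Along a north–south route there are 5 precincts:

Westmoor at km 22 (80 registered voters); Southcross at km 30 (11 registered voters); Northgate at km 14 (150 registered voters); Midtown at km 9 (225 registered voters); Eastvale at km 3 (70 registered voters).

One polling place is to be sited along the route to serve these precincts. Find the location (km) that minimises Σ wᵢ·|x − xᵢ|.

x = 9

For a sum of weighted absolute distances on a line, the optimum is the weighted median (not the mean). Total weight W = 536; half-weight = 268.
Sort by position and accumulate weight:
  km 3 (Eastvale, w=70) → cum 70
  km 9 (Midtown, w=225) → cum 295  ≥ 268 → median here
  km 14 (Northgate, w=150) → cum 445
  km 22 (Westmoor, w=80) → cum 525
  km 30 (Southcross, w=11) → cum 536
Optimal location: km 9.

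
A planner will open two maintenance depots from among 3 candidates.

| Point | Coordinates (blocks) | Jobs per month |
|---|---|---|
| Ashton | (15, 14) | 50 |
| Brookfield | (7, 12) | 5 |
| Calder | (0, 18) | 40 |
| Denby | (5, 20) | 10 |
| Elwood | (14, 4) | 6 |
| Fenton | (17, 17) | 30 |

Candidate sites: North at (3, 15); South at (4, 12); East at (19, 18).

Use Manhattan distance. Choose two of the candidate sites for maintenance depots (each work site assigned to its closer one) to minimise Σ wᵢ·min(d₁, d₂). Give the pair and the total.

Evaluate every pair (each demand assigned to the nearer of the two):
  {North, East}: total = 949
  {South, East}: total = 1103
  {North, South}: total = 1563
Best pair: {North, East} with total 949.

{North, East}, total 949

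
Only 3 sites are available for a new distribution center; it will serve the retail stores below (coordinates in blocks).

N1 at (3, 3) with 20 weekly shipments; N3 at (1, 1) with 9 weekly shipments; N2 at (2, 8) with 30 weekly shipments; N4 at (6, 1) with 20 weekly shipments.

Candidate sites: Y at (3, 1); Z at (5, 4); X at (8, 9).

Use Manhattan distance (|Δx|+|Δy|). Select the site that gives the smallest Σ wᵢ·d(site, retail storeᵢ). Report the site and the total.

Y, total 358 blocks

Total weighted distance at each candidate:
  Y (3, 1): total = 358
  Z (5, 4): total = 413
  X (8, 9): total = 765
Minimum is at Y with total 358 blocks.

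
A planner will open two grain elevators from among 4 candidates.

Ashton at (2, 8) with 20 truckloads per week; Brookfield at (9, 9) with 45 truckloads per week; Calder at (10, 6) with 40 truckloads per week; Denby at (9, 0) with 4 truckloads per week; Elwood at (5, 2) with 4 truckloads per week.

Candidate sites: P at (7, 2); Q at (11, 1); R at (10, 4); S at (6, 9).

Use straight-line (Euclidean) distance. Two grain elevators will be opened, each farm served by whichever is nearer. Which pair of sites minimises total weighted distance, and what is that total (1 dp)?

Evaluate every pair (each demand assigned to the nearer of the two):
  {R, S}: total = 335.5
  {P, S}: total = 436.8
  {Q, S}: total = 450.7
  {P, R}: total = 485.0
  {Q, R}: total = 518.8
  {P, Q}: total = 700.8
Best pair: {R, S} with total 335.5.

{R, S}, total 335.5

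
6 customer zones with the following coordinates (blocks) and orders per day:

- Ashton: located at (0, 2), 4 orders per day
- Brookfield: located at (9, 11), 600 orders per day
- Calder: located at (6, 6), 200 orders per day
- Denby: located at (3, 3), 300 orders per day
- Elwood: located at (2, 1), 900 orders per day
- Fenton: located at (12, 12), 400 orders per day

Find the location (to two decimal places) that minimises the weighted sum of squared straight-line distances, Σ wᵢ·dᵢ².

(5.87, 5.99)

The minimiser of Σwᵢ‖p−pᵢ‖² is the weighted centroid p* = (Σwᵢpᵢ)/(Σwᵢ).
Σwᵢ = 2404.
Σwᵢxᵢ = 4·0 + 600·9 + 200·6 + 300·3 + 900·2 + 400·12 = 14100.
Σwᵢyᵢ = 4·2 + 600·11 + 200·6 + 300·3 + 900·1 + 400·12 = 14408.
x* = 14100/2404 = 5.87, y* = 14408/2404 = 5.99.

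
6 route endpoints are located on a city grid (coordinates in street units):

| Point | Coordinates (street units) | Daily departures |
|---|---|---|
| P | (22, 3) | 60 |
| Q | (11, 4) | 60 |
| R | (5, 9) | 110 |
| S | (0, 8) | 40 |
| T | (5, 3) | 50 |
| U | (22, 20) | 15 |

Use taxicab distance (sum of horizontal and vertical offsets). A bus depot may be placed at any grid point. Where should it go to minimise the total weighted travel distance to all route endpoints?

(5, 4)

Manhattan distance separates: Σwᵢ(|x−xᵢ|+|y−yᵢ|) = Σwᵢ|x−xᵢ| + Σwᵢ|y−yᵢ|, so x and y are optimised independently as 1-D weighted medians.
Total weight W = 335; half = 167.5.
x-coordinate, sorted with cumulative weight:
  x=0 (S, w=40) cum 40
  x=5 (R, w=110) cum 150
  x=5 (T, w=50) cum 200  ← median
  x=11 (Q, w=60) cum 260
  x=22 (P, w=60) cum 320
  x=22 (U, w=15) cum 335
⇒ x* = 5
y-coordinate, sorted with cumulative weight:
  y=3 (P, w=60) cum 60
  y=3 (T, w=50) cum 110
  y=4 (Q, w=60) cum 170  ← median
  y=8 (S, w=40) cum 210
  y=9 (R, w=110) cum 320
  y=20 (U, w=15) cum 335
⇒ y* = 4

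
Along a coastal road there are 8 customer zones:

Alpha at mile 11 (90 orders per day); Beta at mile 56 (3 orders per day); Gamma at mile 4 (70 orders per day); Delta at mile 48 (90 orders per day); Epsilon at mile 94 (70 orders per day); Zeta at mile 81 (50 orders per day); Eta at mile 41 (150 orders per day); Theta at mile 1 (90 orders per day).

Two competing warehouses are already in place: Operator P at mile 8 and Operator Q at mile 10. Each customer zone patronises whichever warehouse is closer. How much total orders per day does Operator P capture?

160

The indifferent point is the midpoint (8+10)/2 = 9; customer zones left of it (closer to Operator P at 8) go to Operator P, those right go to Operator Q.
  Theta at 1 (w=90) → Operator P
  Gamma at 4 (w=70) → Operator P
  Alpha at 11 (w=90) → Operator Q
  Eta at 41 (w=150) → Operator Q
  Delta at 48 (w=90) → Operator Q
  Beta at 56 (w=3) → Operator Q
  Zeta at 81 (w=50) → Operator Q
  Epsilon at 94 (w=70) → Operator Q
Operator P captures 160; Operator Q captures 453.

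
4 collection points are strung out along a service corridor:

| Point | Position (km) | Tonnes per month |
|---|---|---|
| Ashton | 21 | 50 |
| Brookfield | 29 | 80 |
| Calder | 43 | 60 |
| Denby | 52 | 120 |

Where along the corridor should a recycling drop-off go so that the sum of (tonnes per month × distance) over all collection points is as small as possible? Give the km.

For a sum of weighted absolute distances on a line, the optimum is the weighted median (not the mean). Total weight W = 310; half-weight = 155.
Sort by position and accumulate weight:
  km 21 (Ashton, w=50) → cum 50
  km 29 (Brookfield, w=80) → cum 130
  km 43 (Calder, w=60) → cum 190  ≥ 155 → median here
  km 52 (Denby, w=120) → cum 310
Optimal location: km 43.

x = 43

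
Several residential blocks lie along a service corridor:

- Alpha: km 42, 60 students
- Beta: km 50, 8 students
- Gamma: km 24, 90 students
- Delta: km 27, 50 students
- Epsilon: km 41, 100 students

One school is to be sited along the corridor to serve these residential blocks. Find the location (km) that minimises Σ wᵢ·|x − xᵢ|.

For a sum of weighted absolute distances on a line, the optimum is the weighted median (not the mean). Total weight W = 308; half-weight = 154.
Sort by position and accumulate weight:
  km 24 (Gamma, w=90) → cum 90
  km 27 (Delta, w=50) → cum 140
  km 41 (Epsilon, w=100) → cum 240  ≥ 154 → median here
  km 42 (Alpha, w=60) → cum 300
  km 50 (Beta, w=8) → cum 308
Optimal location: km 41.

x = 41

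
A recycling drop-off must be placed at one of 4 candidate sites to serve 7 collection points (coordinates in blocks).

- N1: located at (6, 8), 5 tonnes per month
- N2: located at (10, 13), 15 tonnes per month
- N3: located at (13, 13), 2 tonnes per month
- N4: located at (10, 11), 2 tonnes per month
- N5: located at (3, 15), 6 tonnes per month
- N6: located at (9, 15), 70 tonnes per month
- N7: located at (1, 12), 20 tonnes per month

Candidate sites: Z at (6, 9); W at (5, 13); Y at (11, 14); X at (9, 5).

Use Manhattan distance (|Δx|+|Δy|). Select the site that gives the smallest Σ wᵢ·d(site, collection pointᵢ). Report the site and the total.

Total weighted distance at each candidate:
  Z (6, 9): total = 1003
  W (5, 13): total = 679
  Y (11, 14): total = 603
  X (9, 5): total = 1299
Minimum is at Y with total 603 blocks.

Y, total 603 blocks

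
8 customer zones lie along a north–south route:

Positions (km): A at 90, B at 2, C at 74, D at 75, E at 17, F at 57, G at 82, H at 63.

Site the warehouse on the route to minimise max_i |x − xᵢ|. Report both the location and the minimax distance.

location 46, max distance 44

The 1-center on a line is the midpoint of the two extreme points: leftmost at 2, rightmost at 90.
Optimal location = (2 + 90)/2 = 46; maximum distance = (90 − 2)/2 = 44.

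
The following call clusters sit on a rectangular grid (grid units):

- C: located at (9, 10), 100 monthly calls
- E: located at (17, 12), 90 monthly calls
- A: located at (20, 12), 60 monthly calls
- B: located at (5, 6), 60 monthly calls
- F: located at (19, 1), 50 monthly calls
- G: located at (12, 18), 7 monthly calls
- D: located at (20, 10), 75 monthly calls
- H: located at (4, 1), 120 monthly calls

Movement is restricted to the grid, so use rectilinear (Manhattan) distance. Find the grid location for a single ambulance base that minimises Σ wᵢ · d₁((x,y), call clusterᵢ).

(12, 10)

Manhattan distance separates: Σwᵢ(|x−xᵢ|+|y−yᵢ|) = Σwᵢ|x−xᵢ| + Σwᵢ|y−yᵢ|, so x and y are optimised independently as 1-D weighted medians.
Total weight W = 562; half = 281.
x-coordinate, sorted with cumulative weight:
  x=4 (H, w=120) cum 120
  x=5 (B, w=60) cum 180
  x=9 (C, w=100) cum 280
  x=12 (G, w=7) cum 287  ← median
  x=17 (E, w=90) cum 377
  x=19 (F, w=50) cum 427
  x=20 (A, w=60) cum 487
  x=20 (D, w=75) cum 562
⇒ x* = 12
y-coordinate, sorted with cumulative weight:
  y=1 (F, w=50) cum 50
  y=1 (H, w=120) cum 170
  y=6 (B, w=60) cum 230
  y=10 (C, w=100) cum 330  ← median
  y=10 (D, w=75) cum 405
  y=12 (E, w=90) cum 495
  y=12 (A, w=60) cum 555
  y=18 (G, w=7) cum 562
⇒ y* = 10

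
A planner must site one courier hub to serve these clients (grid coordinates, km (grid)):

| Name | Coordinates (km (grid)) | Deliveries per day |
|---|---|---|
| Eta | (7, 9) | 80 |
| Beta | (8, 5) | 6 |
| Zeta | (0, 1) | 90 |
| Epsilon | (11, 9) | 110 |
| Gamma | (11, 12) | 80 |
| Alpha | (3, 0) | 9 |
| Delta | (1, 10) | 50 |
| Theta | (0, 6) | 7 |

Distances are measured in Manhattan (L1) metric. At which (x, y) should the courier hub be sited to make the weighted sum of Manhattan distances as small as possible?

Manhattan distance separates: Σwᵢ(|x−xᵢ|+|y−yᵢ|) = Σwᵢ|x−xᵢ| + Σwᵢ|y−yᵢ|, so x and y are optimised independently as 1-D weighted medians.
Total weight W = 432; half = 216.
x-coordinate, sorted with cumulative weight:
  x=0 (Zeta, w=90) cum 90
  x=0 (Theta, w=7) cum 97
  x=1 (Delta, w=50) cum 147
  x=3 (Alpha, w=9) cum 156
  x=7 (Eta, w=80) cum 236  ← median
  x=8 (Beta, w=6) cum 242
  x=11 (Epsilon, w=110) cum 352
  x=11 (Gamma, w=80) cum 432
⇒ x* = 7
y-coordinate, sorted with cumulative weight:
  y=0 (Alpha, w=9) cum 9
  y=1 (Zeta, w=90) cum 99
  y=5 (Beta, w=6) cum 105
  y=6 (Theta, w=7) cum 112
  y=9 (Eta, w=80) cum 192
  y=9 (Epsilon, w=110) cum 302  ← median
  y=10 (Delta, w=50) cum 352
  y=12 (Gamma, w=80) cum 432
⇒ y* = 9

(7, 9)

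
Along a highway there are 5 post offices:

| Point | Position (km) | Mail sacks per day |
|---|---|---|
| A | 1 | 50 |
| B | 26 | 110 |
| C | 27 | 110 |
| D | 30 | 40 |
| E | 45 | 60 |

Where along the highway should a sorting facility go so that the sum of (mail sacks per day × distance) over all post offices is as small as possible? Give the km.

x = 27

For a sum of weighted absolute distances on a line, the optimum is the weighted median (not the mean). Total weight W = 370; half-weight = 185.
Sort by position and accumulate weight:
  km 1 (A, w=50) → cum 50
  km 26 (B, w=110) → cum 160
  km 27 (C, w=110) → cum 270  ≥ 185 → median here
  km 30 (D, w=40) → cum 310
  km 45 (E, w=60) → cum 370
Optimal location: km 27.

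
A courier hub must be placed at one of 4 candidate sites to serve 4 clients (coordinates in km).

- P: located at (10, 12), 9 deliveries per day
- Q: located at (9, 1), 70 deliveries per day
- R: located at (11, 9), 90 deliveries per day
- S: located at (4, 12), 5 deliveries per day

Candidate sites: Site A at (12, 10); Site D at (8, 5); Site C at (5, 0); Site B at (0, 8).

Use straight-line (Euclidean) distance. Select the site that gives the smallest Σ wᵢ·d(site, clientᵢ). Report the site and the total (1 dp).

Site D, total 844.4 km

Total weighted distance at each candidate:
  Site A (12, 10): total = 858.0
  Site D (8, 5): total = 844.4
  Site C (5, 0): total = 1439.3
  Site B (0, 8): total = 1917.4
Minimum is at Site D with total 844.4 km.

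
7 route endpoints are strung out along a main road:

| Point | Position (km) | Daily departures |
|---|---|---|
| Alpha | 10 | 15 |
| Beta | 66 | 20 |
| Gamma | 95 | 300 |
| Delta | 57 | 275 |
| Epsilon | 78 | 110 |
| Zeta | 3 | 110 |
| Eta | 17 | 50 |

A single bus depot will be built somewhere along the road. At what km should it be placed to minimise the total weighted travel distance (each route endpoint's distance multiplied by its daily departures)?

x = 57

For a sum of weighted absolute distances on a line, the optimum is the weighted median (not the mean). Total weight W = 880; half-weight = 440.
Sort by position and accumulate weight:
  km 3 (Zeta, w=110) → cum 110
  km 10 (Alpha, w=15) → cum 125
  km 17 (Eta, w=50) → cum 175
  km 57 (Delta, w=275) → cum 450  ≥ 440 → median here
  km 66 (Beta, w=20) → cum 470
  km 78 (Epsilon, w=110) → cum 580
  km 95 (Gamma, w=300) → cum 880
Optimal location: km 57.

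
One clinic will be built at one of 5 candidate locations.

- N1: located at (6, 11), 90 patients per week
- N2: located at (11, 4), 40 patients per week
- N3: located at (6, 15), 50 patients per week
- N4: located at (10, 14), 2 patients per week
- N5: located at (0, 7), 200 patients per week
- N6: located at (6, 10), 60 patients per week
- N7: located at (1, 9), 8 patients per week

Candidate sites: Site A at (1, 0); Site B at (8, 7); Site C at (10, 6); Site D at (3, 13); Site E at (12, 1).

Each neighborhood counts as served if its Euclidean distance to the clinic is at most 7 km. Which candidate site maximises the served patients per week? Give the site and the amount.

Coverage radius r = 7 km; a point is covered iff (Δx)²+(Δy)² ≤ 7² = 49.
  Site A (1, 0): covers {none} → 0
  Site B (8, 7): covers {N1, N2, N6} → 190
  Site C (10, 6): covers {N1, N2, N6} → 190
  Site D (3, 13): covers {N1, N3, N5, N6, N7} → 408
  Site E (12, 1): covers {N2} → 40
Maximum coverage at Site D: 408 patients per week.

Site D, covering 408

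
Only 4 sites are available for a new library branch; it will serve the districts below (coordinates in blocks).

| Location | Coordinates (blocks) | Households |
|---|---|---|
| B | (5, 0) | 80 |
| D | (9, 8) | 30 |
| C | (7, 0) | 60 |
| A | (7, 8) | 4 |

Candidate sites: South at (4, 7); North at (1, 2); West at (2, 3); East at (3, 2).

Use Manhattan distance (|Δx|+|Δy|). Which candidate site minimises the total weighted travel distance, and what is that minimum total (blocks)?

Total weighted distance at each candidate:
  South (4, 7): total = 1436
  North (1, 2): total = 1428
  West (2, 3): total = 1360
  East (3, 2): total = 1080
Minimum is at East with total 1080 blocks.

East, total 1080 blocks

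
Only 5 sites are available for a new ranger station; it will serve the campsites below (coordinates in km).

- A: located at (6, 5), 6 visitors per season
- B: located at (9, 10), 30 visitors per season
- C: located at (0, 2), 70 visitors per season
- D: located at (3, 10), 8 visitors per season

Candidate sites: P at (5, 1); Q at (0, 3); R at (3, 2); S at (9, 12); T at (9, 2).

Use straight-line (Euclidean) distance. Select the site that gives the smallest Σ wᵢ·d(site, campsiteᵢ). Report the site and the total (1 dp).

Total weighted distance at each candidate:
  P (5, 1): total = 750.9
  Q (0, 3): total = 510.9
  R (3, 2): total = 599.5
  S (9, 12): total = 1098.0
  T (9, 2): total = 975.5
Minimum is at Q with total 510.9 km.

Q, total 510.9 km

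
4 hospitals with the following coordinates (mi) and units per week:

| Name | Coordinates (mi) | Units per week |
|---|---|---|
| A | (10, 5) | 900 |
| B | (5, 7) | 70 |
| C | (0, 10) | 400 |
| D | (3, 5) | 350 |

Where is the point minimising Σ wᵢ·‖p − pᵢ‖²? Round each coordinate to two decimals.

(6.05, 6.24)

The minimiser of Σwᵢ‖p−pᵢ‖² is the weighted centroid p* = (Σwᵢpᵢ)/(Σwᵢ).
Σwᵢ = 1720.
Σwᵢxᵢ = 900·10 + 70·5 + 400·0 + 350·3 = 10400.
Σwᵢyᵢ = 900·5 + 70·7 + 400·10 + 350·5 = 10740.
x* = 10400/1720 = 6.05, y* = 10740/1720 = 6.24.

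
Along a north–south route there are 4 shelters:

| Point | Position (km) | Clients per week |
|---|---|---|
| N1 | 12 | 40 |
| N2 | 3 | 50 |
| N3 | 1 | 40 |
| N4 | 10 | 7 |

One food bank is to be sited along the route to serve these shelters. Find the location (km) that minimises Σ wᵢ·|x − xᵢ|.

For a sum of weighted absolute distances on a line, the optimum is the weighted median (not the mean). Total weight W = 137; half-weight = 68.5.
Sort by position and accumulate weight:
  km 1 (N3, w=40) → cum 40
  km 3 (N2, w=50) → cum 90  ≥ 68.5 → median here
  km 10 (N4, w=7) → cum 97
  km 12 (N1, w=40) → cum 137
Optimal location: km 3.

x = 3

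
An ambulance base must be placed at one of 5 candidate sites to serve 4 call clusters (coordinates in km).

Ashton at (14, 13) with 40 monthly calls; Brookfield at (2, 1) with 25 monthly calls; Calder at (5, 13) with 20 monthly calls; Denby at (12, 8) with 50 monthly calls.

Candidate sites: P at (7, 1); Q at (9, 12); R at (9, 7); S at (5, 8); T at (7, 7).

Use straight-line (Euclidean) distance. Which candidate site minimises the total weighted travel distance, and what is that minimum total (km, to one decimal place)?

Total weighted distance at each candidate:
  P (7, 1): total = 1354.1
  Q (9, 12): total = 862.4
  R (9, 7): total = 845.2
  S (5, 8): total = 1052.2
  T (7, 7): total = 945.5
Minimum is at R with total 845.2 km.

R, total 845.2 km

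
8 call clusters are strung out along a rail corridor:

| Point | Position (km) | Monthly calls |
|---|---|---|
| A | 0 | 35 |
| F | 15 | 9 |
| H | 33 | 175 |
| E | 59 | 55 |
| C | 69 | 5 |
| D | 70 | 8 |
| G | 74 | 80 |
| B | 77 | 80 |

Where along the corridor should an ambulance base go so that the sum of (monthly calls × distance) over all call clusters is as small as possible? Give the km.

x = 59

For a sum of weighted absolute distances on a line, the optimum is the weighted median (not the mean). Total weight W = 447; half-weight = 223.5.
Sort by position and accumulate weight:
  km 0 (A, w=35) → cum 35
  km 15 (F, w=9) → cum 44
  km 33 (H, w=175) → cum 219
  km 59 (E, w=55) → cum 274  ≥ 223.5 → median here
  km 69 (C, w=5) → cum 279
  km 70 (D, w=8) → cum 287
  km 74 (G, w=80) → cum 367
  km 77 (B, w=80) → cum 447
Optimal location: km 59.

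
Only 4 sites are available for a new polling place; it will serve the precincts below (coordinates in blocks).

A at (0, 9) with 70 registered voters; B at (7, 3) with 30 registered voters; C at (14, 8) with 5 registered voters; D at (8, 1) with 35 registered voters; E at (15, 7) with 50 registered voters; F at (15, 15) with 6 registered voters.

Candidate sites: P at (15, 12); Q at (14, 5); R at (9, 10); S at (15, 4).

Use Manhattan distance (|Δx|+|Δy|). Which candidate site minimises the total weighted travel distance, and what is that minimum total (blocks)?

Total weighted distance at each candidate:
  P (15, 12): total = 2693
  Q (14, 5): total = 2111
  R (9, 10): total = 1871
  S (15, 4): total = 2261
Minimum is at R with total 1871 blocks.

R, total 1871 blocks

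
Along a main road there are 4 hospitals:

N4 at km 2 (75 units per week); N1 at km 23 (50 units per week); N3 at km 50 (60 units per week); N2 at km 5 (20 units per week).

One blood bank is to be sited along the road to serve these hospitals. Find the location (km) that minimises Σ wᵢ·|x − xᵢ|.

For a sum of weighted absolute distances on a line, the optimum is the weighted median (not the mean). Total weight W = 205; half-weight = 102.5.
Sort by position and accumulate weight:
  km 2 (N4, w=75) → cum 75
  km 5 (N2, w=20) → cum 95
  km 23 (N1, w=50) → cum 145  ≥ 102.5 → median here
  km 50 (N3, w=60) → cum 205
Optimal location: km 23.

x = 23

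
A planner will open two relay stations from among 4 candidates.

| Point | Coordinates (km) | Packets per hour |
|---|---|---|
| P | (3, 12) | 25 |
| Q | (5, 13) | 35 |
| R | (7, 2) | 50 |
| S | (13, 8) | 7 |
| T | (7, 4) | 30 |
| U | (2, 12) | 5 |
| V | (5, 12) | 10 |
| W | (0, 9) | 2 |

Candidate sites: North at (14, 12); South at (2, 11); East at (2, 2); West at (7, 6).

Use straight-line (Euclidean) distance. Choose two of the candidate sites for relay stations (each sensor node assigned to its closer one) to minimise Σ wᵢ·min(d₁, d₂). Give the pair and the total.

Evaluate every pair (each demand assigned to the nearer of the two):
  {South, West}: total = 508.1
  {South, East}: total = 695.2
  {North, West}: total = 841.5
  {East, West}: total = 856.2
  {North, South}: total = 1005.5
  {North, East}: total = 1163.2
Best pair: {South, West} with total 508.1.

{South, West}, total 508.1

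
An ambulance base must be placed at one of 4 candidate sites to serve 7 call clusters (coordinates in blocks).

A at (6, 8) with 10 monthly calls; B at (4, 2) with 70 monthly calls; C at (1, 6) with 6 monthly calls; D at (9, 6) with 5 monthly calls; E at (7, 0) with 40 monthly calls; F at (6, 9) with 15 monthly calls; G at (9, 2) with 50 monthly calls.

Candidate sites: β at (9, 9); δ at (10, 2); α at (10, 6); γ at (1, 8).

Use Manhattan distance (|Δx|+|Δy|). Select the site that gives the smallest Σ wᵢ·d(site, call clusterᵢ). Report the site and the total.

δ, total 1038 blocks

Total weighted distance at each candidate:
  β (9, 9): total = 1796
  δ (10, 2): total = 1038
  α (10, 6): total = 1534
  γ (1, 8): total = 2092
Minimum is at δ with total 1038 blocks.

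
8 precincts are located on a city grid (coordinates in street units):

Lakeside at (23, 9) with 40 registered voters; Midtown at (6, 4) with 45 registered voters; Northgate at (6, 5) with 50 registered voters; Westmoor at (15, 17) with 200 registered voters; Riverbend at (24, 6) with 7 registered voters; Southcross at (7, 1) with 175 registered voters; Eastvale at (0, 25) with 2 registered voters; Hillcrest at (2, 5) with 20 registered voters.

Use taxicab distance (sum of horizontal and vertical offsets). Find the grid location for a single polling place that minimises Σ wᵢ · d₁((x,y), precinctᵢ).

(7, 5)

Manhattan distance separates: Σwᵢ(|x−xᵢ|+|y−yᵢ|) = Σwᵢ|x−xᵢ| + Σwᵢ|y−yᵢ|, so x and y are optimised independently as 1-D weighted medians.
Total weight W = 539; half = 269.5.
x-coordinate, sorted with cumulative weight:
  x=0 (Eastvale, w=2) cum 2
  x=2 (Hillcrest, w=20) cum 22
  x=6 (Midtown, w=45) cum 67
  x=6 (Northgate, w=50) cum 117
  x=7 (Southcross, w=175) cum 292  ← median
  x=15 (Westmoor, w=200) cum 492
  x=23 (Lakeside, w=40) cum 532
  x=24 (Riverbend, w=7) cum 539
⇒ x* = 7
y-coordinate, sorted with cumulative weight:
  y=1 (Southcross, w=175) cum 175
  y=4 (Midtown, w=45) cum 220
  y=5 (Northgate, w=50) cum 270  ← median
  y=5 (Hillcrest, w=20) cum 290
  y=6 (Riverbend, w=7) cum 297
  y=9 (Lakeside, w=40) cum 337
  y=17 (Westmoor, w=200) cum 537
  y=25 (Eastvale, w=2) cum 539
⇒ y* = 5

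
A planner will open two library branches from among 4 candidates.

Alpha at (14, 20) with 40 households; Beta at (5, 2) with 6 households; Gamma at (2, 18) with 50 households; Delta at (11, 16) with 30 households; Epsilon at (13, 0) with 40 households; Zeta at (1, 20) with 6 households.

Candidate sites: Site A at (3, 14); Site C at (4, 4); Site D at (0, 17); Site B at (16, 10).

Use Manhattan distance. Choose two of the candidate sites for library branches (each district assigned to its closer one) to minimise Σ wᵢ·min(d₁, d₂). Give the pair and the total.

{Site D, Site B}, total 1618

Evaluate every pair (each demand assigned to the nearer of the two):
  {Site D, Site B}: total = 1618
  {Site A, Site B}: total = 1682
  {Site C, Site D}: total = 1752
  {Site A, Site C}: total = 1816
  {Site A, Site D}: total = 2198
  {Site C, Site B}: total = 2262
Best pair: {Site D, Site B} with total 1618.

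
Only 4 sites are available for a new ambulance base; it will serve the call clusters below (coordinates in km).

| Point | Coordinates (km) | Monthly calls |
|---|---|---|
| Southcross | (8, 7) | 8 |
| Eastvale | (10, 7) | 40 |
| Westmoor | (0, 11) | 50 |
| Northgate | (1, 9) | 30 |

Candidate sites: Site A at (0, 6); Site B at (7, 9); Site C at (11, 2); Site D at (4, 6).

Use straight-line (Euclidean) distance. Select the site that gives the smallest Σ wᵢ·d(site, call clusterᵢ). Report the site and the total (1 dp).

Total weighted distance at each candidate:
  Site A (0, 6): total = 811.4
  Site B (7, 9): total = 706.1
  Site C (11, 2): total = 1327.4
  Site D (4, 6): total = 723.7
Minimum is at Site B with total 706.1 km.

Site B, total 706.1 km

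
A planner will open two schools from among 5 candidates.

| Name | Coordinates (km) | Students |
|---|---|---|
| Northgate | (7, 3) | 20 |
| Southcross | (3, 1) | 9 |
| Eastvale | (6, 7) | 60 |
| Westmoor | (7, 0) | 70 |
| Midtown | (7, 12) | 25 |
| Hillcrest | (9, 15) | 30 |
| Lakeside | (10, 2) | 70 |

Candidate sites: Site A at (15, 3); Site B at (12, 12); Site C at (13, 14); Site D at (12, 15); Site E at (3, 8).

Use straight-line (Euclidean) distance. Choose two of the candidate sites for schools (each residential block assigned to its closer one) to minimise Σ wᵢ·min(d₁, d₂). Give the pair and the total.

{Site A, Site E}, total 1753.8

Evaluate every pair (each demand assigned to the nearer of the two):
  {Site A, Site E}: total = 1753.8
  {Site D, Site E}: total = 1883.7
  {Site B, Site E}: total = 1904.5
  {Site C, Site E}: total = 1917.4
  {Site A, Site B}: total = 1945.4
  {Site A, Site D}: total = 2051.2
  {Site A, Site C}: total = 2097.2
  {Site B, Site D}: total = 2641.3
  {Site B, Site C}: total = 2675.0
  {Site C, Site D}: total = 3160.0
Best pair: {Site A, Site E} with total 1753.8.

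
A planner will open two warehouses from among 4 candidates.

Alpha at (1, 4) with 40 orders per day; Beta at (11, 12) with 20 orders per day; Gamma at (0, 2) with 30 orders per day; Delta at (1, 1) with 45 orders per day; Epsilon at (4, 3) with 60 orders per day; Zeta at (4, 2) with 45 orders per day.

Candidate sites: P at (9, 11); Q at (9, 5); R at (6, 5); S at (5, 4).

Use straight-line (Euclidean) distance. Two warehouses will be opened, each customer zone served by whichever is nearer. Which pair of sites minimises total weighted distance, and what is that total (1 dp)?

Evaluate every pair (each demand assigned to the nearer of the two):
  {P, S}: total = 776.8
  {Q, S}: total = 877.6
  {R, S}: total = 904.1
  {P, R}: total = 1070.0
  {Q, R}: total = 1170.9
  {P, Q}: total = 1639.8
Best pair: {P, S} with total 776.8.

{P, S}, total 776.8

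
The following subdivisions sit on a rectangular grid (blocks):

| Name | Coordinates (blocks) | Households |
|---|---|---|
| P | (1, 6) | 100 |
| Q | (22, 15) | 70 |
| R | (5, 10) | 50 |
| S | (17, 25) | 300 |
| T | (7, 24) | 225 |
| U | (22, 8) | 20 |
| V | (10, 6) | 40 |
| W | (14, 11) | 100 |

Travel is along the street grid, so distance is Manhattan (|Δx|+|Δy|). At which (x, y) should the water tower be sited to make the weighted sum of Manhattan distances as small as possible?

Manhattan distance separates: Σwᵢ(|x−xᵢ|+|y−yᵢ|) = Σwᵢ|x−xᵢ| + Σwᵢ|y−yᵢ|, so x and y are optimised independently as 1-D weighted medians.
Total weight W = 905; half = 452.5.
x-coordinate, sorted with cumulative weight:
  x=1 (P, w=100) cum 100
  x=5 (R, w=50) cum 150
  x=7 (T, w=225) cum 375
  x=10 (V, w=40) cum 415
  x=14 (W, w=100) cum 515  ← median
  x=17 (S, w=300) cum 815
  x=22 (Q, w=70) cum 885
  x=22 (U, w=20) cum 905
⇒ x* = 14
y-coordinate, sorted with cumulative weight:
  y=6 (P, w=100) cum 100
  y=6 (V, w=40) cum 140
  y=8 (U, w=20) cum 160
  y=10 (R, w=50) cum 210
  y=11 (W, w=100) cum 310
  y=15 (Q, w=70) cum 380
  y=24 (T, w=225) cum 605  ← median
  y=25 (S, w=300) cum 905
⇒ y* = 24

(14, 24)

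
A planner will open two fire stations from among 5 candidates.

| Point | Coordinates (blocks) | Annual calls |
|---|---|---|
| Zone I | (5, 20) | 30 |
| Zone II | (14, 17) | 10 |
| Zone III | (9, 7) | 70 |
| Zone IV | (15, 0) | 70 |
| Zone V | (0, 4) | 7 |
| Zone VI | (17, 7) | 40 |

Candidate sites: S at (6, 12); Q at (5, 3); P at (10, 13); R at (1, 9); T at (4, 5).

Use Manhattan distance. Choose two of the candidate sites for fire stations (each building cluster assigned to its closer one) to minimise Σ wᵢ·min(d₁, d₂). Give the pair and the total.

Evaluate every pair (each demand assigned to the nearer of the two):
  {Q, P}: total = 2402
  {S, Q}: total = 2552
  {P, T}: total = 2605
  {S, T}: total = 2645
  {S, P}: total = 2718
  {Q, T}: total = 2735
  {P, R}: total = 2752
  {Q, R}: total = 2812
  {R, T}: total = 2905
  {S, R}: total = 3112
Best pair: {Q, P} with total 2402.

{Q, P}, total 2402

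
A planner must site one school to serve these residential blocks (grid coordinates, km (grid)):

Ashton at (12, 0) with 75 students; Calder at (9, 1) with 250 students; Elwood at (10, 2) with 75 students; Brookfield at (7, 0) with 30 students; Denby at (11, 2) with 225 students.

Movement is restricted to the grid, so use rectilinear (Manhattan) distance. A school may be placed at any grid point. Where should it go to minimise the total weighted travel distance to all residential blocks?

Manhattan distance separates: Σwᵢ(|x−xᵢ|+|y−yᵢ|) = Σwᵢ|x−xᵢ| + Σwᵢ|y−yᵢ|, so x and y are optimised independently as 1-D weighted medians.
Total weight W = 655; half = 327.5.
x-coordinate, sorted with cumulative weight:
  x=7 (Brookfield, w=30) cum 30
  x=9 (Calder, w=250) cum 280
  x=10 (Elwood, w=75) cum 355  ← median
  x=11 (Denby, w=225) cum 580
  x=12 (Ashton, w=75) cum 655
⇒ x* = 10
y-coordinate, sorted with cumulative weight:
  y=0 (Ashton, w=75) cum 75
  y=0 (Brookfield, w=30) cum 105
  y=1 (Calder, w=250) cum 355  ← median
  y=2 (Elwood, w=75) cum 430
  y=2 (Denby, w=225) cum 655
⇒ y* = 1

(10, 1)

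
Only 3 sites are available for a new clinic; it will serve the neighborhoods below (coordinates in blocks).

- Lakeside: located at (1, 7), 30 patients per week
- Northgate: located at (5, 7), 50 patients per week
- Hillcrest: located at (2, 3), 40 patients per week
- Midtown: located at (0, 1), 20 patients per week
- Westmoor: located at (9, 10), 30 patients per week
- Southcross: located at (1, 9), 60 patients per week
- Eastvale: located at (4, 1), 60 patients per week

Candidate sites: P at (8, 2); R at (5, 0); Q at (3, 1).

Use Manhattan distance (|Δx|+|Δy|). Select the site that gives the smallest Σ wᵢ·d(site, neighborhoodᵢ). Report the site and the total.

Q, total 1930 blocks

Total weighted distance at each candidate:
  P (8, 2): total = 2630
  R (5, 0): total = 2360
  Q (3, 1): total = 1930
Minimum is at Q with total 1930 blocks.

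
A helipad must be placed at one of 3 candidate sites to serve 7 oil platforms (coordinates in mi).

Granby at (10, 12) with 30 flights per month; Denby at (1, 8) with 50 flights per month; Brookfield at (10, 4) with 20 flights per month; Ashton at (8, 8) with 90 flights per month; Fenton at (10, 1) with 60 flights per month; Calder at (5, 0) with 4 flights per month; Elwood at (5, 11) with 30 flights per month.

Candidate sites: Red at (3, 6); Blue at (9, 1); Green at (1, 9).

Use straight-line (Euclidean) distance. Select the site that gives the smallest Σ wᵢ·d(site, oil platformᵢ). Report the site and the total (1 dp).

Red, total 1751.3 mi

Total weighted distance at each candidate:
  Red (3, 6): total = 1751.3
  Blue (9, 1): total = 1962.1
  Green (1, 9): total = 2073.0
Minimum is at Red with total 1751.3 mi.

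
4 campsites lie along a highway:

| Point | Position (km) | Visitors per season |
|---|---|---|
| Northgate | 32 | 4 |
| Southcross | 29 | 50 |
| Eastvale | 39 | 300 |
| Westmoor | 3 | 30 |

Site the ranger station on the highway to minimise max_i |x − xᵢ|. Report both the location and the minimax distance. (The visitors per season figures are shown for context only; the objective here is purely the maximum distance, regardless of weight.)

location 21, max distance 18

The 1-center on a line is the midpoint of the two extreme points: leftmost at 3, rightmost at 39.
Optimal location = (3 + 39)/2 = 21; maximum distance = (39 − 3)/2 = 18.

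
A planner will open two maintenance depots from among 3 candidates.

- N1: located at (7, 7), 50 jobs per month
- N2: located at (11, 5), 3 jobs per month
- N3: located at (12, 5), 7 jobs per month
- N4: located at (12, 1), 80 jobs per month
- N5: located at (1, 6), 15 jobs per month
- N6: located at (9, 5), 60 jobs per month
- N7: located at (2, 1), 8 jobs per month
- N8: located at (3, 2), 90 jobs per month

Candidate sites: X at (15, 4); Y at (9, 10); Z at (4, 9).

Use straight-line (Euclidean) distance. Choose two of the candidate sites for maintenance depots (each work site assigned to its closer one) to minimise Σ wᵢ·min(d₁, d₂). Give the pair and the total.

{X, Z}, total 1685.2

Evaluate every pair (each demand assigned to the nearer of the two):
  {X, Z}: total = 1685.2
  {X, Y}: total = 1979.6
  {Y, Z}: total = 2062.2
Best pair: {X, Z} with total 1685.2.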